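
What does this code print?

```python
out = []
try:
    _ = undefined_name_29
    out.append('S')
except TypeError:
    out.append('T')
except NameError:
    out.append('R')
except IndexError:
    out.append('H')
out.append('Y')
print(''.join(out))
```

Execution trace: 'R' (except NameError) → 'Y' (after the try/except). Output: RY

Answer: RY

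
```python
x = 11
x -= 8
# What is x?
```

Trace:
`x = 11` → x = 11
`x -= 8` → x = 3
So x = 3

Answer: 3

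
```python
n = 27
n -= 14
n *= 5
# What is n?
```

Trace:
`n = 27` → n = 27
`n -= 14` → n = 13
`n *= 5` → n = 65
So n = 65

Answer: 65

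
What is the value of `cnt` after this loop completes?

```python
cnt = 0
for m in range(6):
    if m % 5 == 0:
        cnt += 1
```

Count numbers divisible by 5 in range(6)
`cnt` takes the values: 0 → 1 → 2

Answer: 2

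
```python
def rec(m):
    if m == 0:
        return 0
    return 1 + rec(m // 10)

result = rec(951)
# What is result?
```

Count of digits of 951: 3

Answer: 3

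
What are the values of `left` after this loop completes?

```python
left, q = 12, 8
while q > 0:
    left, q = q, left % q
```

GCD of 12 and 8
`left` takes the values: 12 → 8 → 4

Answer: 4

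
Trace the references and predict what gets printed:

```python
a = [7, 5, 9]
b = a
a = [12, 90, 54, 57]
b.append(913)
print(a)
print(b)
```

Key concept: rebinding vs mutation: a is rebound to a new list, b still points at the original.
Step by step:
`a = [7, 5, 9]` → a = [7, 5, 9]
`b = a` → b = [7, 5, 9] (same object as a)
`a = [12, 90, 54, 57]` → a = [12, 90, 54, 57]
`b.append(913)` → b = [7, 5, 9, 913]
`print(a)` → prints [12, 90, 54, 57]
`print(b)` → prints [7, 5, 9, 913]

Answer:
[12, 90, 54, 57]
[7, 5, 9, 913]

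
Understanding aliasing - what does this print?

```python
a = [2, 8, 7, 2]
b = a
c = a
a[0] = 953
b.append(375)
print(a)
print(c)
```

Key concept: multiple aliases.
Step by step:
`a = [2, 8, 7, 2]` → a = [2, 8, 7, 2]
`b = a` → b = [2, 8, 7, 2] (same object as a)
`c = a` → c = [2, 8, 7, 2] (same object as a, b)
`a[0] = 953` → a = [953, 8, 7, 2] (same object as b, c); b = [953, 8, 7, 2] (same object as a, c); c = [953, 8, 7, 2] (same object as a, b)
`b.append(375)` → a = [953, 8, 7, 2, 375] (same object as b, c); b = [953, 8, 7, 2, 375] (same object as a, c); c = [953, 8, 7, 2, 375] (same object as a, b)
`print(a)` → prints [953, 8, 7, 2, 375]
`print(c)` → prints [953, 8, 7, 2, 375]

Answer:
[953, 8, 7, 2, 375]
[953, 8, 7, 2, 375]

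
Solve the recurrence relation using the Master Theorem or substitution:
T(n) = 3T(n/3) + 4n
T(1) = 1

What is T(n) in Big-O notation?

By Master Theorem: a=3, b=3, f(n)=4n. Since log_3(3) = 1 and f(n) = Θ(n^1), Case 2 applies. T(n) = O(n log n).

Answer: O(n log n)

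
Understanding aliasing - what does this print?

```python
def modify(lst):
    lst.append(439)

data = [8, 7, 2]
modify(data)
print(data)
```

Key concept: function modifies passed list.
Step by step:
`data = [8, 7, 2]` → data = [8, 7, 2]
`modify(data)` → data = [8, 7, 2, 439]
`print(data)` → prints [8, 7, 2, 439]

Answer: [8, 7, 2, 439]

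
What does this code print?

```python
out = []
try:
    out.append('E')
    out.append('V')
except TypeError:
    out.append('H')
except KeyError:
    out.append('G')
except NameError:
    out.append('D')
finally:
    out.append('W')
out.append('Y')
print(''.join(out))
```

Execution trace: 'E' (try body) → 'V' (try body, no exception) → 'W' (finally) → 'Y' (after the try/except). Output: EVWY

Answer: EVWY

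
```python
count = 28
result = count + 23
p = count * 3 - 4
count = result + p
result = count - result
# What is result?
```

Trace:
`count = 28` → count = 28
`result = count + 23` → result = 51
`p = count * 3 - 4` → p = 80
`count = result + p` → count = 131
`result = count - result` → result = 80
So result = 80

Answer: 80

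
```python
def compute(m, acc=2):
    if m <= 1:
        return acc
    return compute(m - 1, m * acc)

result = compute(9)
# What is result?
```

Accumulator trace (n, acc): (9, 2) -> (8, 18) -> (7, 144) -> (6, 1008) -> (5, 6048) -> (4, 30240) -> (3, 120960) -> (2, 362880) -> (1, 725760) -> return 725760

Answer: 725760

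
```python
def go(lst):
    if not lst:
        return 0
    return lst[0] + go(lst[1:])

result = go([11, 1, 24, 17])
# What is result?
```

11 + 1 + 24 + 17 + 0 = 53

Answer: 53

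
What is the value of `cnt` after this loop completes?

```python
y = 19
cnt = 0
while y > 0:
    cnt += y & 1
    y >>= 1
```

Count set bits in 19 (binary: 0b10011)
`cnt` takes the values: 0 → 1 → 2 → 3

Answer: 3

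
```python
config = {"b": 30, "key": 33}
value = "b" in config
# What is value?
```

Trace:
`config = {"b": 30, "key": 33}` → config = {'b': 30, 'key': 33}
`value = "b" in config` → value = True
So value = True

Answer: True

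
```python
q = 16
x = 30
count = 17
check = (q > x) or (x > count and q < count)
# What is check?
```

Trace:
`q = 16` → q = 16
`x = 30` → x = 30
`count = 17` → count = 17
`check = (q > x) or (x > count and q < count)` → check = True
So check = True

Answer: True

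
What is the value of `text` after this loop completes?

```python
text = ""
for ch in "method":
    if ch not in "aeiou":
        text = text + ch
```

Remove vowels from 'method'
`text` takes the values: "" → "m" → "mt" → "mth" → "mthd"

Answer: "mthd"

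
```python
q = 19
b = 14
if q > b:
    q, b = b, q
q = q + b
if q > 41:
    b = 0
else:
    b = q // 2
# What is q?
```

Trace:
`q = 19` → q = 19
`b = 14` → b = 14
`if q > b: ...` → q > b is True → q = 14; b = 19
`q = q + b` → q = 33
`if q > 41: ...` → q > 41 is False, take else branch → b = 16
So q = 33

Answer: 33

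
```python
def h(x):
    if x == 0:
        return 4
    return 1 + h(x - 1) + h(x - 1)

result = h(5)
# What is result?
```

h(x) = 1 + 2·h(x-1), h(0)=4. Closed form: (4+1)·2^5 - 1 = 159.

Answer: 159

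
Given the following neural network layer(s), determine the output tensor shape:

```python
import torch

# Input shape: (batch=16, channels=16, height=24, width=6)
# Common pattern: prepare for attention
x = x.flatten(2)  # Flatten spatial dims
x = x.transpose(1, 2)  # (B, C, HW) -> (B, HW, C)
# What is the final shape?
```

Input: (16, 16, 24, 6) -> after flatten(2): (16, 16, 144) -> Output: (16, 144, 16)

Answer: (16, 144, 16)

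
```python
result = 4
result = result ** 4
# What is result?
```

Trace:
`result = 4` → result = 4
`result = result ** 4` → result = 256
So result = 256

Answer: 256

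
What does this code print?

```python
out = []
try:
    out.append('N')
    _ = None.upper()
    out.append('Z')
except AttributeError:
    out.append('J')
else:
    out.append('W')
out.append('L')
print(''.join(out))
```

Execution trace: 'N' (try body) → 'J' (except AttributeError) → 'L' (after the try/except). Output: NJL

Answer: NJL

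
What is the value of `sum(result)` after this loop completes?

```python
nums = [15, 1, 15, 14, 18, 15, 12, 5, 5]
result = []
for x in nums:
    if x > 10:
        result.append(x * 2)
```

Sum of doubled values > 10
`result` takes the values: [] → [30] → [30, 30] → [30, 30, 28] → [30, 30, 28, 36] → [30, 30, 28, 36, 30] → [30, 30, 28, 36, 30, 24]
So `sum(result)` = 178

Answer: 178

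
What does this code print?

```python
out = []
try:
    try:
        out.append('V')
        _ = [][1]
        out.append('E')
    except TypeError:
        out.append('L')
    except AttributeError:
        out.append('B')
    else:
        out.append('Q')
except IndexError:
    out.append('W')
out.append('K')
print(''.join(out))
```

Execution trace: 'V' (inner try body) → 'W' (outer except IndexError) → 'K' (after the try/except). Output: VWK

Answer: VWK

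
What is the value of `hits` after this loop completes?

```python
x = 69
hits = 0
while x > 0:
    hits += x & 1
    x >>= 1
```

Count set bits in 69 (binary: 0b1000101)
`hits` takes the values: 0 → 1 → 2 → 3

Answer: 3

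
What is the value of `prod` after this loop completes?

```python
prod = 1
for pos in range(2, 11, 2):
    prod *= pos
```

Product of even numbers 2 to 10
`prod` takes the values: 1 → 2 → 8 → 48 → 384 → 3840

Answer: 3840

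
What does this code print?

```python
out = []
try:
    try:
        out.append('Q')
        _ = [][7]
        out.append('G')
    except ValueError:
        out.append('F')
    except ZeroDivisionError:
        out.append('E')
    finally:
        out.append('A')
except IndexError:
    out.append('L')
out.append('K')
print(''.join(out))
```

Execution trace: 'Q' (try body) → 'A' (finally) → 'L' (outer except IndexError) → 'K' (after the try/except). Output: QALK

Answer: QALK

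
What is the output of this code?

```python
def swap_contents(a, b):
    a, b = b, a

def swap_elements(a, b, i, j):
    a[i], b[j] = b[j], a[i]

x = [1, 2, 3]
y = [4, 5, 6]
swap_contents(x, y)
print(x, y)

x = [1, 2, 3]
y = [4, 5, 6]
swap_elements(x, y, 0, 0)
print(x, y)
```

Key concept: parameter rebinding vs mutation.
Step by step:
`x = [1, 2, 3]` → x = [1, 2, 3]
`y = [4, 5, 6]` → y = [4, 5, 6]
`swap_contents(x, y)` → no visible change to tracked variables
`print(x, y)` → prints [1, 2, 3] [4, 5, 6]
`x = [1, 2, 3]` → x = [1, 2, 3]
`y = [4, 5, 6]` → y = [4, 5, 6]
`swap_elements(x, y, 0, 0)` → x = [4, 2, 3]; y = [1, 5, 6]
`print(x, y)` → prints [4, 2, 3] [1, 5, 6]

Answer:
[1, 2, 3] [4, 5, 6]
[4, 2, 3] [1, 5, 6]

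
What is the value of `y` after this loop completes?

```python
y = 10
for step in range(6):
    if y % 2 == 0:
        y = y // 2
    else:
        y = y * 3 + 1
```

Collatz-style transformation from 10
`y` takes the values: 10 → 5 → 16 → 8 → 4 → 2 → 1

Answer: 1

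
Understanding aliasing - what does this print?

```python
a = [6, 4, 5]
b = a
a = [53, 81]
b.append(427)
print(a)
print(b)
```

Key concept: rebinding vs mutation: a is rebound to a new list, b still points at the original.
Step by step:
`a = [6, 4, 5]` → a = [6, 4, 5]
`b = a` → b = [6, 4, 5] (same object as a)
`a = [53, 81]` → a = [53, 81]
`b.append(427)` → b = [6, 4, 5, 427]
`print(a)` → prints [53, 81]
`print(b)` → prints [6, 4, 5, 427]

Answer:
[53, 81]
[6, 4, 5, 427]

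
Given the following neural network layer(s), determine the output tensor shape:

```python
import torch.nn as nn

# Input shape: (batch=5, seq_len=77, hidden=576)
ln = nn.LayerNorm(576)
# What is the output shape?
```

Input: (5, 77, 576) -> Output: (5, 77, 576)

Answer: (5, 77, 576)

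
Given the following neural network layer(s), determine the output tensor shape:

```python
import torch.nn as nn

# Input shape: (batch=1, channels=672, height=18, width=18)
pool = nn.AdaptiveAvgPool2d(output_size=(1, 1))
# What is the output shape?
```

Input: (1, 672, 18, 18) -> Output: (1, 672, 1, 1)

Answer: (1, 672, 1, 1)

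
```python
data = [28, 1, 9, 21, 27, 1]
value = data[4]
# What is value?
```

Trace:
`data = [28, 1, 9, 21, 27, 1]` → data = [28, 1, 9, 21, 27, 1]
`value = data[4]` → value = 27
So value = 27

Answer: 27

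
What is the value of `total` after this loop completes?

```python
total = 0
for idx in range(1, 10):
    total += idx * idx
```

Sum of squares 1² to 9² = 285
`total` takes the values: 0 → 1 → 5 → 14 → 30 → 55 → 91 → 140 → 204 → 285

Answer: 285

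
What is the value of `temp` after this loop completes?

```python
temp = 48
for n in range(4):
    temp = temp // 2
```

Halve 4 times: 48 // 2^4 = 3
`temp` takes the values: 48 → 24 → 12 → 6 → 3

Answer: 3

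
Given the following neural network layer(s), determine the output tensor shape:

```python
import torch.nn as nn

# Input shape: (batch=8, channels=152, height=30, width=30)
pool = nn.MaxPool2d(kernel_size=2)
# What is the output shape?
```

Input: (8, 152, 30, 30) -> Output: (8, 152, 15, 15)

Answer: (8, 152, 15, 15)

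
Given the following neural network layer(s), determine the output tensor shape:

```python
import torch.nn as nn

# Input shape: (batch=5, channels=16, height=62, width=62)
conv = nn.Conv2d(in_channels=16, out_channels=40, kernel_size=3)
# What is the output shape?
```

Input: (5, 16, 62, 62) -> Output: (5, 40, 60, 60)

Answer: (5, 40, 60, 60)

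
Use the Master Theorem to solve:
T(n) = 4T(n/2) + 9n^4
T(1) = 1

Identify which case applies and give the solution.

a=4, b=2, f(n)=9n^4. log_2(4) = 2. Since c=4 > 2 and the regularity condition holds (4(n/2)^4 = (4/2^4)n^4 with 4/2^4 < 1), Case 3 applies: T(n) = Θ(f(n)) = O(n^4).

Answer: O(n^4) - Case 3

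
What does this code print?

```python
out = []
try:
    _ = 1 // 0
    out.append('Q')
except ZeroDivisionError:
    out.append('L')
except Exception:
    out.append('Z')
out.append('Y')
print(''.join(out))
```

Execution trace: 'L' (except ZeroDivisionError) → 'Y' (after the try/except). Output: LY

Answer: LY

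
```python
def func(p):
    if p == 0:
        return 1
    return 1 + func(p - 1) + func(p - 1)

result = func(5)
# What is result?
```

func(p) = 1 + 2·func(p-1), func(0)=1. Closed form: (1+1)·2^5 - 1 = 63.

Answer: 63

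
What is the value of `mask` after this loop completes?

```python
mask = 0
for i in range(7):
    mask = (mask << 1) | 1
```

Build 7 consecutive 1-bits: 0b1111111
`mask` takes the values: 0 → 1 → 3 → 7 → 15 → 31 → 63 → 127

Answer: 127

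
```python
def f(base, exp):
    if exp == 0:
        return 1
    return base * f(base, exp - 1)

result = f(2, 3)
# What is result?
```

f(2, 3) = 2 * 2 * 2 = 8

Answer: 8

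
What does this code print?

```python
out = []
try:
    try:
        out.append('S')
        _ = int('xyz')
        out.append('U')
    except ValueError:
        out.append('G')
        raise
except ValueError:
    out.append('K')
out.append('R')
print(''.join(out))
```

Execution trace: 'S' (try body) → 'G' (except ValueError) → 'K' (outer except ValueError) → 'R' (after the try/except). Output: SGKR

Answer: SGKR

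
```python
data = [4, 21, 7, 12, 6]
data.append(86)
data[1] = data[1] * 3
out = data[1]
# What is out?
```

Trace:
`data = [4, 21, 7, 12, 6]` → data = [4, 21, 7, 12, 6]
`data.append(86)` → data = [4, 21, 7, 12, 6, 86]
`data[1] = data[1] * 3` → data = [4, 63, 7, 12, 6, 86]
`out = data[1]` → out = 63
So out = 63

Answer: 63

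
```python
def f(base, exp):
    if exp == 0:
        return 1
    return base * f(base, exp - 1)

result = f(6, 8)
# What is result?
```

f(6, 8) = 6 * 6 * 6 * 6 * 6 * 6 * 6 * 6 = 1679616

Answer: 1679616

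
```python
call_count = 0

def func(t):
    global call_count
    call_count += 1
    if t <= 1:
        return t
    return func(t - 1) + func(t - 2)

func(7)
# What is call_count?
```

Calls(t) = 1 + Calls(t-1) + Calls(t-2); Calls(0)=Calls(1)=1. For t=7 this gives 41.

Answer: 41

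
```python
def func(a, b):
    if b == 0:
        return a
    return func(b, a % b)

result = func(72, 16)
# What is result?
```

func(72, 16) -> func(16, 8) -> func(8, 0) -> 8

Answer: 8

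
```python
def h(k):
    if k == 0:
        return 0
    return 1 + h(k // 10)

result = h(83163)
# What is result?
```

Count of digits of 83163: 5

Answer: 5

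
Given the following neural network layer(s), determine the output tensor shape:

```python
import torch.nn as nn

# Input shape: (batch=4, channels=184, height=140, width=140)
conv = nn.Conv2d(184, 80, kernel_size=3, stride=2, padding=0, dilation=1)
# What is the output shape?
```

Input: (4, 184, 140, 140) -> Output: (4, 80, 69, 69)

Answer: (4, 80, 69, 69)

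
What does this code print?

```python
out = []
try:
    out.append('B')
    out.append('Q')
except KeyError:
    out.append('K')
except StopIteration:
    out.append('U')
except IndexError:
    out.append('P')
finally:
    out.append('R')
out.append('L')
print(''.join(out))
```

Execution trace: 'B' (try body) → 'Q' (try body, no exception) → 'R' (finally) → 'L' (after the try/except). Output: BQRL

Answer: BQRL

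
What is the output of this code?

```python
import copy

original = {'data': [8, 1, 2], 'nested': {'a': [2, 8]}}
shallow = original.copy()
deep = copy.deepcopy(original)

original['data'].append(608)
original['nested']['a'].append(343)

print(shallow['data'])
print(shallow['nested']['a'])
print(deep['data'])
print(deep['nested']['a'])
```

Key concept: comparing shallow vs deep copy.
Step by step:
`original = {'data': [8, 1, 2], 'nested': {'a': [2, 8]}}` → original = {'data': [8, 1, 2], 'nested': {'a': [2, 8]}}
`shallow = original.copy()` → shallow = {'data': [8, 1, 2], 'nested': {'a': [2, 8]}}
`deep = copy.deepcopy(original)` → deep = {'data': [8, 1, 2], 'nested': {'a': [2, 8]}}
`original['data'].append(608)` → original = {'data': [8, 1, 2, 608], 'nested': {'a': [2, 8]}}; shallow = {'data': [8, 1, 2, 608], 'nested': {'a': [2, 8]}}
`original['nested']['a'].append(343)` → original = {'data': [8, 1, 2, 608], 'nested': {'a': [2, 8, 343]}}; shallow = {'data': [8, 1, 2, 608], 'nested': {'a': [2, 8, 343]}}
`print(shallow['data'])` → prints [8, 1, 2, 608]
`print(shallow['nested']['a'])` → prints [2, 8, 343]
`print(deep['data'])` → prints [8, 1, 2]
`print(deep['nested']['a'])` → prints [2, 8]

Answer:
[8, 1, 2, 608]
[2, 8, 343]
[8, 1, 2]
[2, 8]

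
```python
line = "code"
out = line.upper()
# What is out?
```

Trace:
`line = "code"` → line = 'code'
`out = line.upper()` → out = 'CODE'
So out = 'CODE'

Answer: 'CODE'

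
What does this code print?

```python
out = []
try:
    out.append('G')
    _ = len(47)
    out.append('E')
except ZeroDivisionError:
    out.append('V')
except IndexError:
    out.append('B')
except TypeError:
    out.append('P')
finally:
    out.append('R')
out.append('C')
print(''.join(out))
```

Execution trace: 'G' (try body) → 'P' (except TypeError) → 'R' (finally) → 'C' (after the try/except). Output: GPRC

Answer: GPRC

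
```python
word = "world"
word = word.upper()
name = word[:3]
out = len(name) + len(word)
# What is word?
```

Trace:
`word = "world"` → word = 'world'
`word = word.upper()` → word = 'WORLD'
`name = word[:3]` → name = 'WOR'
`out = len(name) + len(word)` → out = 8
So word = 'WORLD'

Answer: 'WORLD'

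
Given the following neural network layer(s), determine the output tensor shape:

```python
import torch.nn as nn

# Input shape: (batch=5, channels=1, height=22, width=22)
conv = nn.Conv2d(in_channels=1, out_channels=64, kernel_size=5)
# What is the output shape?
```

Input: (5, 1, 22, 22) -> Output: (5, 64, 18, 18)

Answer: (5, 64, 18, 18)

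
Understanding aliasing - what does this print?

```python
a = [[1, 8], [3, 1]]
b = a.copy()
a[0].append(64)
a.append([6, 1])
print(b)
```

Key concept: shallow copy with nested lists.
Step by step:
`a = [[1, 8], [3, 1]]` → a = [[1, 8], [3, 1]]
`b = a.copy()` → b = [[1, 8], [3, 1]]
`a[0].append(64)` → a = [[1, 8, 64], [3, 1]]; b = [[1, 8, 64], [3, 1]]
`a.append([6, 1])` → a = [[1, 8, 64], [3, 1], [6, 1]]
`print(b)` → prints [[1, 8, 64], [3, 1]]

Answer: [[1, 8, 64], [3, 1]]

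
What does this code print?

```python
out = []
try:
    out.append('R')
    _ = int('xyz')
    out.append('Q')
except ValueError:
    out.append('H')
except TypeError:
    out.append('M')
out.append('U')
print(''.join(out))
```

Execution trace: 'R' (try body) → 'H' (except ValueError) → 'U' (after the try/except). Output: RHU

Answer: RHU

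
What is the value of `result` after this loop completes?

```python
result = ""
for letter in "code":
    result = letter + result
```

Reverse 'code'
`result` takes the values: "" → "c" → "oc" → "doc" → "edoc"

Answer: "edoc"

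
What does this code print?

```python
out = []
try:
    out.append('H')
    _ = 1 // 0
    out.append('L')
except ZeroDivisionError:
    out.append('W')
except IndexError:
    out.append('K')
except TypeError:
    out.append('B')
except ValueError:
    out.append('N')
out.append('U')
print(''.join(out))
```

Execution trace: 'H' (try body) → 'W' (except ZeroDivisionError) → 'U' (after the try/except). Output: HWU

Answer: HWU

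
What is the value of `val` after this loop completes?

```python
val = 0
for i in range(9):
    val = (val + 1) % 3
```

Increment mod 3, 9 times = 0
`val` takes the values: 0 → 1 → 2 → 0 → 1 → 2 → 0 → 1 → 2 → 0

Answer: 0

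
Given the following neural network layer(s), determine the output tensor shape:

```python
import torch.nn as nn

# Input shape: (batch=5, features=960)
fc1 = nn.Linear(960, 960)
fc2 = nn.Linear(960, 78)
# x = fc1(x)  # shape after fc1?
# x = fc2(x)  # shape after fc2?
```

Input: (5, 960) -> after fc1: (5, 960) -> Output: (5, 78)

Answer: (5, 78)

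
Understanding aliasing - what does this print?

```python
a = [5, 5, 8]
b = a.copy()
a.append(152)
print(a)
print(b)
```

Key concept: list.copy() creates independent copy.
Step by step:
`a = [5, 5, 8]` → a = [5, 5, 8]
`b = a.copy()` → b = [5, 5, 8]
`a.append(152)` → a = [5, 5, 8, 152]
`print(a)` → prints [5, 5, 8, 152]
`print(b)` → prints [5, 5, 8]

Answer:
[5, 5, 8, 152]
[5, 5, 8]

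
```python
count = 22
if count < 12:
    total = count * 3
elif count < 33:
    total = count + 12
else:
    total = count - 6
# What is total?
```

Trace:
`count = 22` → count = 22
`if count < 12: ...` → count < 12 is False, count < 33 is True → total = 34
So total = 34

Answer: 34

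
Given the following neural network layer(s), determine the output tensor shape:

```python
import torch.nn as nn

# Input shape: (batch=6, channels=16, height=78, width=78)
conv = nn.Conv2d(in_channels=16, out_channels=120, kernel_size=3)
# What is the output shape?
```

Input: (6, 16, 78, 78) -> Output: (6, 120, 76, 76)

Answer: (6, 120, 76, 76)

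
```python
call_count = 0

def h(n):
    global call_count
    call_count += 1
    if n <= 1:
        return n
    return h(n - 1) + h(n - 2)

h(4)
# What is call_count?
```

Calls(n) = 1 + Calls(n-1) + Calls(n-2); Calls(0)=Calls(1)=1. For n=4 this gives 9.

Answer: 9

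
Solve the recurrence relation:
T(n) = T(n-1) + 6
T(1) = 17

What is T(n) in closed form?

Unrolling: T(n) = T(1) + 6·(n-1) = 17 + 6(n-1) = 6n + 11.

Answer: T(n) = 6n + 11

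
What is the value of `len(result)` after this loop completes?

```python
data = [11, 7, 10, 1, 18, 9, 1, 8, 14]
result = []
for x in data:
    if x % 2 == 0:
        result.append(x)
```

Count even numbers in [11, 7, 10, 1, 18, 9, 1, 8, 14]
`result` takes the values: [] → [10] → [10, 18] → [10, 18, 8] → [10, 18, 8, 14]
So `len(result)` = 4

Answer: 4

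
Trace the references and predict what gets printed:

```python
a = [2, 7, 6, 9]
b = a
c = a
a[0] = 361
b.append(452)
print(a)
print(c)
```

Key concept: multiple aliases.
Step by step:
`a = [2, 7, 6, 9]` → a = [2, 7, 6, 9]
`b = a` → b = [2, 7, 6, 9] (same object as a)
`c = a` → c = [2, 7, 6, 9] (same object as a, b)
`a[0] = 361` → a = [361, 7, 6, 9] (same object as b, c); b = [361, 7, 6, 9] (same object as a, c); c = [361, 7, 6, 9] (same object as a, b)
`b.append(452)` → a = [361, 7, 6, 9, 452] (same object as b, c); b = [361, 7, 6, 9, 452] (same object as a, c); c = [361, 7, 6, 9, 452] (same object as a, b)
`print(a)` → prints [361, 7, 6, 9, 452]
`print(c)` → prints [361, 7, 6, 9, 452]

Answer:
[361, 7, 6, 9, 452]
[361, 7, 6, 9, 452]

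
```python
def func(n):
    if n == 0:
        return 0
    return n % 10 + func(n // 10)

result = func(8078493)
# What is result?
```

Sum of digits of 8078493: 3 + 9 + 4 + 8 + 7 + 0 + 8 = 39

Answer: 39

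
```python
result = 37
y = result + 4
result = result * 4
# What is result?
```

Trace:
`result = 37` → result = 37
`y = result + 4` → y = 41
`result = result * 4` → result = 148
So result = 148

Answer: 148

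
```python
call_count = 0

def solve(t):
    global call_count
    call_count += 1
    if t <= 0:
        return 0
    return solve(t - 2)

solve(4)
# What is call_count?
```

Linear recursion stepping by 2: 3 calls from t=4 down to ≤0.

Answer: 3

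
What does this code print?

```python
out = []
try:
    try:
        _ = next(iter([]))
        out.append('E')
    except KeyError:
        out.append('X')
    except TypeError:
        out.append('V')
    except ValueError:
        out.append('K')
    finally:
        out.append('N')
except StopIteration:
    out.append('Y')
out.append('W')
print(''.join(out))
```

Execution trace: 'N' (finally) → 'Y' (outer except StopIteration) → 'W' (after the try/except). Output: NYW

Answer: NYW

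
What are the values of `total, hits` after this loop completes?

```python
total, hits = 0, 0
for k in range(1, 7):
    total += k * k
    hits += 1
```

Sum of squares and count
`total, hits` takes the values: (0, 0) → (1, 0) → (1, 1) → (5, 1) → (5, 2) → (14, 2) → (14, 3) → (30, 3) → (30, 4) → (55, 4) → (55, 5) → (91, 5) → (91, 6)

Answer: 91, 6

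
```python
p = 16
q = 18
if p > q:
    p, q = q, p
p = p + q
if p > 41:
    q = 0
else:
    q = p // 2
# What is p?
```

Trace:
`p = 16` → p = 16
`q = 18` → q = 18
`if p > q: ...` → p > q is False → no variable changes
`p = p + q` → p = 34
`if p > 41: ...` → p > 41 is False, take else branch → q = 17
So p = 34

Answer: 34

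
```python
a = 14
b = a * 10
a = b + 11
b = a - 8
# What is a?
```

Trace:
`a = 14` → a = 14
`b = a * 10` → b = 140
`a = b + 11` → a = 151
`b = a - 8` → b = 143
So a = 151

Answer: 151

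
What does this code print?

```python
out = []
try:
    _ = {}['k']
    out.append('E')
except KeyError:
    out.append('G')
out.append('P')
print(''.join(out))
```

Execution trace: 'G' (except KeyError) → 'P' (after the try/except). Output: GP

Answer: GP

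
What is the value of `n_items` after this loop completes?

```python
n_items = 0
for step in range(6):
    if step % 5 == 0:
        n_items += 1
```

Count numbers divisible by 5 in range(6)
`n_items` takes the values: 0 → 1 → 2

Answer: 2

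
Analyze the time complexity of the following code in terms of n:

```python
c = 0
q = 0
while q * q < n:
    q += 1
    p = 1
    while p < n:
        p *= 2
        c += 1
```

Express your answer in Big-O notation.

Each loop level contributes: √n × log n. Multiplying the contributions gives O(√n log n).

Answer: O(√n log n)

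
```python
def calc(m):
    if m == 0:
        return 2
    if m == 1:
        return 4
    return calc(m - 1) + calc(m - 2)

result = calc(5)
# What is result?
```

Build up from base cases: calc(0)=2, calc(1)=4, calc(2)=6, calc(3)=10, calc(4)=16, calc(5)=26

Answer: 26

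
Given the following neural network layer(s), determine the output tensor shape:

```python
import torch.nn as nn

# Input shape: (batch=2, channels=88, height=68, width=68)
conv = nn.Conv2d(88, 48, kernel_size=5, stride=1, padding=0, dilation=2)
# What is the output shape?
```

Input: (2, 88, 68, 68) -> Output: (2, 48, 60, 60)

Answer: (2, 48, 60, 60)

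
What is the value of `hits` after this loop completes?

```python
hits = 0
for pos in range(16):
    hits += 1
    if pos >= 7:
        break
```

Loop breaks when pos reaches 7, hits is 8
`hits` takes the values: 0 → 1 → 2 → 3 → 4 → 5 → 6 → 7 → 8

Answer: 8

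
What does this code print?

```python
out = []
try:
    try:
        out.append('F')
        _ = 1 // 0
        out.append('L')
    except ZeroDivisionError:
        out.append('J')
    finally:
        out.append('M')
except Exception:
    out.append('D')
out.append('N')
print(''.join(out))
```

Execution trace: 'F' (inner try body) → 'J' (inner except ZeroDivisionError) → 'M' (inner finally) → 'N' (after the try/except). Output: FJMN

Answer: FJMN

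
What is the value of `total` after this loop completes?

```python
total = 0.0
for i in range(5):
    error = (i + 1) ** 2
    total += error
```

Sum of squared losses 1² + 2² + ... + 5²
`total` takes the values: 0.0 → 1.0 → 5.0 → 14.0 → 30.0 → 55.0

Answer: 55.0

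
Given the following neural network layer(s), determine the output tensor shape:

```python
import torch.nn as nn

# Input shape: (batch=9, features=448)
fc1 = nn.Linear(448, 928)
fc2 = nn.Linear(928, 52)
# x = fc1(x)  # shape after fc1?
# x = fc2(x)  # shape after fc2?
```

Input: (9, 448) -> after fc1: (9, 928) -> Output: (9, 52)

Answer: (9, 52)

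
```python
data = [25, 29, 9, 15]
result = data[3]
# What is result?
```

Trace:
`data = [25, 29, 9, 15]` → data = [25, 29, 9, 15]
`result = data[3]` → result = 15
So result = 15

Answer: 15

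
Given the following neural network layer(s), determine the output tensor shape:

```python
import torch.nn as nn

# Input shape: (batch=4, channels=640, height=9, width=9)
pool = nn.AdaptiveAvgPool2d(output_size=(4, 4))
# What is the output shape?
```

Input: (4, 640, 9, 9) -> Output: (4, 640, 4, 4)

Answer: (4, 640, 4, 4)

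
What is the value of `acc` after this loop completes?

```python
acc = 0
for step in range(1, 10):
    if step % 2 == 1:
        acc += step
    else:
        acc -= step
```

Add odd, subtract even
`acc` takes the values: 0 → 1 → -1 → 2 → -2 → 3 → -3 → 4 → -4 → 5

Answer: 5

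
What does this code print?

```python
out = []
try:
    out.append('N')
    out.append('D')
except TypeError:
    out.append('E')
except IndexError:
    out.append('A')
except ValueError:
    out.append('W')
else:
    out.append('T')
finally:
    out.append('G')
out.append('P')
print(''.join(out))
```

Execution trace: 'N' (try body) → 'D' (try body, no exception) → 'T' (else) → 'G' (finally) → 'P' (after the try/except). Output: NDTGP

Answer: NDTGP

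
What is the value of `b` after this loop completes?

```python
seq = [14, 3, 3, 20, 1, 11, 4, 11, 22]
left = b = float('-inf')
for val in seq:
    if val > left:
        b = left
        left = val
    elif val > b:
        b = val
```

Second largest (with repeats) in [14, 3, 3, 20, 1, 11, 4, 11, 22]
`b` takes the values: -inf → 3 → 14 → 20

Answer: 20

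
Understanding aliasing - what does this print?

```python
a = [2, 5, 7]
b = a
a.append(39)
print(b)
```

Key concept: basic list aliasing.
Step by step:
`a = [2, 5, 7]` → a = [2, 5, 7]
`b = a` → b = [2, 5, 7] (same object as a)
`a.append(39)` → a = [2, 5, 7, 39] (same object as b); b = [2, 5, 7, 39] (same object as a)
`print(b)` → prints [2, 5, 7, 39]

Answer: [2, 5, 7, 39]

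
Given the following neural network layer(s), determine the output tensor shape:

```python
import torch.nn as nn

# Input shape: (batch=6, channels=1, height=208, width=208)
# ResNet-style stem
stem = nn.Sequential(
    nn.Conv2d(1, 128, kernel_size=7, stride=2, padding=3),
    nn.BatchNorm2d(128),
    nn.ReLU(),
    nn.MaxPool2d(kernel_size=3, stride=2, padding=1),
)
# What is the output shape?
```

Input: (6, 1, 208, 208) -> after Conv2d 7x7 stride=2: (6, 128, 104, 104) -> Output: (6, 128, 52, 52)

Answer: (6, 128, 52, 52)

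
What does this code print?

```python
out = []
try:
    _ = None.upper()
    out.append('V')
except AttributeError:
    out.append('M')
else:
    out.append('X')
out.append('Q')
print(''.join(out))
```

Execution trace: 'M' (except AttributeError) → 'Q' (after the try/except). Output: MQ

Answer: MQ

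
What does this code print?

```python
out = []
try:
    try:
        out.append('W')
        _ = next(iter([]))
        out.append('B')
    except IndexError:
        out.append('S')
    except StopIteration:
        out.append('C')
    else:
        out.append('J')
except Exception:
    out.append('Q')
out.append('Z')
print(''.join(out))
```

Execution trace: 'W' (inner try body) → 'C' (inner except StopIteration) → 'Z' (after the try/except). Output: WCZ

Answer: WCZ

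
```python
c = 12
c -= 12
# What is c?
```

Trace:
`c = 12` → c = 12
`c -= 12` → c = 0
So c = 0

Answer: 0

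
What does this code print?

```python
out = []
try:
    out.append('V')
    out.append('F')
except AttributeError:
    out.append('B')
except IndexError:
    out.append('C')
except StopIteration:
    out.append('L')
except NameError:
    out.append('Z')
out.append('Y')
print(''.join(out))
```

Execution trace: 'V' (try body) → 'F' (try body, no exception) → 'Y' (after the try/except). Output: VFY

Answer: VFY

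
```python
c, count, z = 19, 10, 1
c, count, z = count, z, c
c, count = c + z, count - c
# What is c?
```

Trace:
`c, count, z = 19, 10, 1` → c = 19; count = 10; z = 1
`c, count, z = count, z, c` → c = 10; count = 1; z = 19
`c, count = c + z, count - c` → c = 29; count = -9
So c = 29

Answer: 29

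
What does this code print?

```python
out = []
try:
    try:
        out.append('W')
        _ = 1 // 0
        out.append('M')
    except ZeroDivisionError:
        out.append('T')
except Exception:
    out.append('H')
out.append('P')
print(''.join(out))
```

Execution trace: 'W' (inner try body) → 'T' (inner except ZeroDivisionError) → 'P' (after the try/except). Output: WTP

Answer: WTP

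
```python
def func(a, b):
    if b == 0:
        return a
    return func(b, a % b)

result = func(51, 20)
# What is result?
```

func(51, 20) -> func(20, 11) -> func(11, 9) -> func(9, 2) -> func(2, 1) -> func(1, 0) -> 1

Answer: 1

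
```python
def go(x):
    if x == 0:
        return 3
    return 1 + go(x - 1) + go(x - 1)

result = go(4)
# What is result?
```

go(x) = 1 + 2·go(x-1), go(0)=3. Closed form: (3+1)·2^4 - 1 = 63.

Answer: 63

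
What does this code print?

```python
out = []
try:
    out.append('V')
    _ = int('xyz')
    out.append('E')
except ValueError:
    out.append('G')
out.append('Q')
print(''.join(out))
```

Execution trace: 'V' (try body) → 'G' (except ValueError) → 'Q' (after the try/except). Output: VGQ

Answer: VGQ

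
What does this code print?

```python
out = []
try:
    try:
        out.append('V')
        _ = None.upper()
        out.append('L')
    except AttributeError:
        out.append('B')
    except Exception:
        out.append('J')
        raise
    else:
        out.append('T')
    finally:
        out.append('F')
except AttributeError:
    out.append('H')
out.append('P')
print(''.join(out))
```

Execution trace: 'V' (inner try body) → 'B' (inner except AttributeError) → 'F' (inner finally) → 'P' (after the try/except). Output: VBFP

Answer: VBFP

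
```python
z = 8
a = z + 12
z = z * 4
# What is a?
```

Trace:
`z = 8` → z = 8
`a = z + 12` → a = 20
`z = z * 4` → z = 32
So a = 20

Answer: 20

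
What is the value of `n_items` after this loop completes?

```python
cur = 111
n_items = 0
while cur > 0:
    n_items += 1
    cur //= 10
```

Count digits by repeated division by 10
`n_items` takes the values: 0 → 1 → 2 → 3

Answer: 3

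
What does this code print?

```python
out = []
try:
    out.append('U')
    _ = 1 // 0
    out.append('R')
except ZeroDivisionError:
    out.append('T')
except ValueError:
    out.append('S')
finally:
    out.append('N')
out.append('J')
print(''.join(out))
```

Execution trace: 'U' (try body) → 'T' (except ZeroDivisionError) → 'N' (finally) → 'J' (after the try/except). Output: UTNJ

Answer: UTNJ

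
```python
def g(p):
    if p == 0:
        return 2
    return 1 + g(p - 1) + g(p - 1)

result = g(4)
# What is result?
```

g(p) = 1 + 2·g(p-1), g(0)=2. Closed form: (2+1)·2^4 - 1 = 47.

Answer: 47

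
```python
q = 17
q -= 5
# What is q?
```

Trace:
`q = 17` → q = 17
`q -= 5` → q = 12
So q = 12

Answer: 12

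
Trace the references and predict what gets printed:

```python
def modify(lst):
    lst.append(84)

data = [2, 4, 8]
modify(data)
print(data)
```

Key concept: function modifies passed list.
Step by step:
`data = [2, 4, 8]` → data = [2, 4, 8]
`modify(data)` → data = [2, 4, 8, 84]
`print(data)` → prints [2, 4, 8, 84]

Answer: [2, 4, 8, 84]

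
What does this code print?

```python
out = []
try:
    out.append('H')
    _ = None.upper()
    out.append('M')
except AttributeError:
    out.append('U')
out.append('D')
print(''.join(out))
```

Execution trace: 'H' (try body) → 'U' (except AttributeError) → 'D' (after the try/except). Output: HUD

Answer: HUD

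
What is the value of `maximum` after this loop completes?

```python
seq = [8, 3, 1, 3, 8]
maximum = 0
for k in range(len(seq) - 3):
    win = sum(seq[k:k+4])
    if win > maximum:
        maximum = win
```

Max sum of 4-element window in [8, 3, 1, 3, 8]
`maximum` takes the values: 0 → 15

Answer: 15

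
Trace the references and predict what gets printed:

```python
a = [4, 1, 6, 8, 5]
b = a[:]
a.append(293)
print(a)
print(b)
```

Key concept: slice [:] creates copy.
Step by step:
`a = [4, 1, 6, 8, 5]` → a = [4, 1, 6, 8, 5]
`b = a[:]` → b = [4, 1, 6, 8, 5]
`a.append(293)` → a = [4, 1, 6, 8, 5, 293]
`print(a)` → prints [4, 1, 6, 8, 5, 293]
`print(b)` → prints [4, 1, 6, 8, 5]

Answer:
[4, 1, 6, 8, 5, 293]
[4, 1, 6, 8, 5]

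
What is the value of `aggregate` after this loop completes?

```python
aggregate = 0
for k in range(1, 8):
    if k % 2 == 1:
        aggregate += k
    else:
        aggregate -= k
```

Add odd, subtract even
`aggregate` takes the values: 0 → 1 → -1 → 2 → -2 → 3 → -3 → 4

Answer: 4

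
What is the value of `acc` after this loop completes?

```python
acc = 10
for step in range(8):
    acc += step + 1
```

Start at 10, add 1 to 8 = 46
`acc` takes the values: 10 → 11 → 13 → 16 → 20 → 25 → 31 → 38 → 46

Answer: 46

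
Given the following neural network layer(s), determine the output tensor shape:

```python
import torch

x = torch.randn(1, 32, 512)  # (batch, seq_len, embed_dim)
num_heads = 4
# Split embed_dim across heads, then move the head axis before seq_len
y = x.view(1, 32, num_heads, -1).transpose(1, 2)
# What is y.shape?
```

Input: (1, 32, 512) -> head_dim = 512 // 4 = 128; after view: (1, 32, 4, 128) -> after transpose(1, 2): (1, 4, 32, 128) -> Output: (1, 4, 32, 128)

Answer: (1, 4, 32, 128)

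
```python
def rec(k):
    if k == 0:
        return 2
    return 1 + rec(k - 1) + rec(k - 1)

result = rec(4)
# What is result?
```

rec(k) = 1 + 2·rec(k-1), rec(0)=2. Closed form: (2+1)·2^4 - 1 = 47.

Answer: 47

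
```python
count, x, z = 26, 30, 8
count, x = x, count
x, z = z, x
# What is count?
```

Trace:
`count, x, z = 26, 30, 8` → count = 26; x = 30; z = 8
`count, x = x, count` → count = 30; x = 26
`x, z = z, x` → x = 8; z = 26
So count = 30

Answer: 30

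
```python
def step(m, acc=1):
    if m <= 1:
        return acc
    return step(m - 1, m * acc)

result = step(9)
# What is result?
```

Accumulator trace (n, acc): (9, 1) -> (8, 9) -> (7, 72) -> (6, 504) -> (5, 3024) -> (4, 15120) -> (3, 60480) -> (2, 181440) -> (1, 362880) -> return 362880

Answer: 362880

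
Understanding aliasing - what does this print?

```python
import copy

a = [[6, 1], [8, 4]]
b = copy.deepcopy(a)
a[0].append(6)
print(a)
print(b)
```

Key concept: deep copy is fully independent.
Step by step:
`a = [[6, 1], [8, 4]]` → a = [[6, 1], [8, 4]]
`b = copy.deepcopy(a)` → b = [[6, 1], [8, 4]]
`a[0].append(6)` → a = [[6, 1, 6], [8, 4]]
`print(a)` → prints [[6, 1, 6], [8, 4]]
`print(b)` → prints [[6, 1], [8, 4]]

Answer:
[[6, 1, 6], [8, 4]]
[[6, 1], [8, 4]]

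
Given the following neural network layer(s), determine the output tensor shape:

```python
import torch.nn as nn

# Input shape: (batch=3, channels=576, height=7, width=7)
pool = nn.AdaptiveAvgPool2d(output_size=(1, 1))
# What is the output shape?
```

Input: (3, 576, 7, 7) -> Output: (3, 576, 1, 1)

Answer: (3, 576, 1, 1)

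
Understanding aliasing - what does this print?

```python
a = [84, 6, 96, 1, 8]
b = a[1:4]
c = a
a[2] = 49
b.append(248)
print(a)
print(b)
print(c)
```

Key concept: slice vs alias.
Step by step:
`a = [84, 6, 96, 1, 8]` → a = [84, 6, 96, 1, 8]
`b = a[1:4]` → b = [6, 96, 1]
`c = a` → c = [84, 6, 96, 1, 8] (same object as a)
`a[2] = 49` → a = [84, 6, 49, 1, 8] (same object as c); c = [84, 6, 49, 1, 8] (same object as a)
`b.append(248)` → b = [6, 96, 1, 248]
`print(a)` → prints [84, 6, 49, 1, 8]
`print(b)` → prints [6, 96, 1, 248]
`print(c)` → prints [84, 6, 49, 1, 8]

Answer:
[84, 6, 49, 1, 8]
[6, 96, 1, 248]
[84, 6, 49, 1, 8]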